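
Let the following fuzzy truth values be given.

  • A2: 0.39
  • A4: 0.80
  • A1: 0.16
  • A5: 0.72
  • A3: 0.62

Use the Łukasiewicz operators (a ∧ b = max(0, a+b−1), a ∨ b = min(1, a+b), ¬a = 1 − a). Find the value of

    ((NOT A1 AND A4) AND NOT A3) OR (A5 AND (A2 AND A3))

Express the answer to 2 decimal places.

0.02

NOT A1 = 1 − 0.16 = 0.84
NOT A1 AND A4 = max(0, a+b−1) on (0.84, 0.80) = 0.64
NOT A3 = 1 − 0.62 = 0.38
(NOT A1 AND A4) AND NOT A3 = max(0, a+b−1) on (0.64, 0.38) = 0.02
A2 AND A3 = max(0, a+b−1) on (0.39, 0.62) = 0.01
A5 AND (A2 AND A3) = max(0, a+b−1) on (0.72, 0.01) = 0.00
((NOT A1 AND A4) AND NOT A3) OR (A5 AND (A2 AND A3)) = min(1, a+b) on (0.02, 0.00) = 0.02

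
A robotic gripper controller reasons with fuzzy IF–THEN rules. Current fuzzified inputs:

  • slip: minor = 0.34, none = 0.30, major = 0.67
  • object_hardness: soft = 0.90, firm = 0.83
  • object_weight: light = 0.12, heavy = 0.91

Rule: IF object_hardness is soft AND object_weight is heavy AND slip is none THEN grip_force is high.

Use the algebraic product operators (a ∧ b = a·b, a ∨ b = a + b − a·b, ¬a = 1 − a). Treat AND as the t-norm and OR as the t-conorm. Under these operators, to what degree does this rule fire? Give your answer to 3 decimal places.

0.246

firing strength: soft=0.90, heavy=0.91, none=0.30; AND[a·b] → w = 0.2457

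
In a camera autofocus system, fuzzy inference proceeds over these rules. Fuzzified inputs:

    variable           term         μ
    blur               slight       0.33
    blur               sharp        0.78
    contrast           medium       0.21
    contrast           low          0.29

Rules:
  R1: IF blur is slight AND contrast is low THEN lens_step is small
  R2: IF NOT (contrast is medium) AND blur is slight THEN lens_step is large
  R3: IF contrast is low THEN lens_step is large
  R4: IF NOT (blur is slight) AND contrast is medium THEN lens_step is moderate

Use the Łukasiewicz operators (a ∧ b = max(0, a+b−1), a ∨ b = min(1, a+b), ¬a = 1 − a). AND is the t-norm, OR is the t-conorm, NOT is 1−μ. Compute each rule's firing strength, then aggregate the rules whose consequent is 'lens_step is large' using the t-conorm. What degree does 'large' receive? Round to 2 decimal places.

0.41

R1: slight=0.33, low=0.29; AND[max(0, a+b−1)] → w = 0.00
R2: ¬medium=1−0.21=0.79, slight=0.33; AND[max(0, a+b−1)] → w = 0.12
R3: low=0.29 → w = 0.29
R4: ¬slight=1−0.33=0.67, medium=0.21; AND[max(0, a+b−1)] → w = 0.00
Rules with consequent 'large': {R2, R3} → strengths 0.12, 0.29
Aggregate via t-conorm [min(1, a+b)]: 0.41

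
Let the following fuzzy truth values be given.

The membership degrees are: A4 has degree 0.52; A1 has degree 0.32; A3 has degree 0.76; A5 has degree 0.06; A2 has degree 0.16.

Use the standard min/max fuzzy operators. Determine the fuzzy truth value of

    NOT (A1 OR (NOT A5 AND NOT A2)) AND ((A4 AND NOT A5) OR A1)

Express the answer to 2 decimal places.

NOT A5 = 1 − 0.06 = 0.94
NOT A2 = 1 − 0.16 = 0.84
NOT A5 AND NOT A2 = min(a, b) on (0.94, 0.84) = 0.84
A1 OR (NOT A5 AND NOT A2) = max(a, b) on (0.32, 0.84) = 0.84
NOT (A1 OR (NOT A5 AND NOT A2)) = 1 − 0.84 = 0.16
NOT A5 = 1 − 0.06 = 0.94
A4 AND NOT A5 = min(a, b) on (0.52, 0.94) = 0.52
(A4 AND NOT A5) OR A1 = max(a, b) on (0.52, 0.32) = 0.52
NOT (A1 OR (NOT A5 AND NOT A2)) AND ((A4 AND NOT A5) OR A1) = min(a, b) on (0.16, 0.52) = 0.16

0.16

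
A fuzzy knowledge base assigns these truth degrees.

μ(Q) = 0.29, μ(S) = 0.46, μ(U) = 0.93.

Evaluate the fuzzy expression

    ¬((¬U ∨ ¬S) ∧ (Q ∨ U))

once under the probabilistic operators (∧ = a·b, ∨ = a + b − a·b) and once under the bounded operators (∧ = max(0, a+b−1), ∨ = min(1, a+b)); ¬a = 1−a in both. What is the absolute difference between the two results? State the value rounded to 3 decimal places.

Under probabilistic:
  ¬U = 1 − 0.9300 = 0.0700
  ¬S = 1 − 0.4600 = 0.5400
  ¬U ∨ ¬S = a + b − a·b on (0.0700, 0.5400) = 0.5722
  Q ∨ U = a + b − a·b on (0.2900, 0.9300) = 0.9503
  (¬U ∨ ¬S) ∧ (Q ∨ U) = a·b on (0.5722, 0.9503) = 0.5438
  ¬((¬U ∨ ¬S) ∧ (Q ∨ U)) = 1 − 0.5438 = 0.4562
  → value = 0.4562
Under bounded:
  ¬U = 1 − 0.93 = 0.07
  ¬S = 1 − 0.46 = 0.54
  ¬U ∨ ¬S = min(1, a+b) on (0.07, 0.54) = 0.61
  Q ∨ U = min(1, a+b) on (0.29, 0.93) = 1.00
  (¬U ∨ ¬S) ∧ (Q ∨ U) = max(0, a+b−1) on (0.61, 1.00) = 0.61
  ¬((¬U ∨ ¬S) ∧ (Q ∨ U)) = 1 − 0.61 = 0.39
  → value = 0.3900
|0.4562 − 0.3900| = 0.066

0.066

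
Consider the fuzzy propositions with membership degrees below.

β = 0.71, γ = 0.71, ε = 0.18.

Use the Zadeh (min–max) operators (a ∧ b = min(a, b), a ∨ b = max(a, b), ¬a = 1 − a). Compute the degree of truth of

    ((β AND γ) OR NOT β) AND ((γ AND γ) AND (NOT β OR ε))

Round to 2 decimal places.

0.29

β AND γ = min(a, b) on (0.71, 0.71) = 0.71
NOT β = 1 − 0.71 = 0.29
(β AND γ) OR NOT β = max(a, b) on (0.71, 0.29) = 0.71
γ AND γ = min(a, b) on (0.71, 0.71) = 0.71
NOT β = 1 − 0.71 = 0.29
NOT β OR ε = max(a, b) on (0.29, 0.18) = 0.29
(γ AND γ) AND (NOT β OR ε) = min(a, b) on (0.71, 0.29) = 0.29
((β AND γ) OR NOT β) AND ((γ AND γ) AND (NOT β OR ε)) = min(a, b) on (0.71, 0.29) = 0.29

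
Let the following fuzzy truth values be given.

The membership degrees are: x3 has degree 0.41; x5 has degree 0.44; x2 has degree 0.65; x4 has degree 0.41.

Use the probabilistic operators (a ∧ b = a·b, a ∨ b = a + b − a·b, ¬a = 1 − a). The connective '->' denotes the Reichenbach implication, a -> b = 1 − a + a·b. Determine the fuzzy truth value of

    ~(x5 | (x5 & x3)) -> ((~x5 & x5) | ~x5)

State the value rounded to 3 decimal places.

0.848

x5 & x3 = a·b on (0.4400, 0.4100) = 0.1804
x5 | (x5 & x3) = a + b − a·b on (0.4400, 0.1804) = 0.5410
~(x5 | (x5 & x3)) = 1 − 0.5410 = 0.4590
~x5 = 1 − 0.4400 = 0.5600
~x5 & x5 = a·b on (0.5600, 0.4400) = 0.2464
~x5 = 1 − 0.4400 = 0.5600
(~x5 & x5) | ~x5 = a + b − a·b on (0.2464, 0.5600) = 0.6684
~(x5 | (x5 & x3)) -> ((~x5 & x5) | ~x5)  [Reichenbach: 1 − a + a·b] with a=0.4590, b=0.6684 → 0.8478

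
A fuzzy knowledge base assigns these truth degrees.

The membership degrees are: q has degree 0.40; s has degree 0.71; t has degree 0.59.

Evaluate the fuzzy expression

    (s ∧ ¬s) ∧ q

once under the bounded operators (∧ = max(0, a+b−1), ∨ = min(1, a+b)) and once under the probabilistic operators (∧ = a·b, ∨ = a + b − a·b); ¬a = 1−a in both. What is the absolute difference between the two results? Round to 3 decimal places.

0.082

Under bounded:
  ¬s = 1 − 0.71 = 0.29
  s ∧ ¬s = max(0, a+b−1) on (0.71, 0.29) = 0.00
  (s ∧ ¬s) ∧ q = max(0, a+b−1) on (0.00, 0.40) = 0.00
  → value = 0.0000
Under probabilistic:
  ¬s = 1 − 0.7100 = 0.2900
  s ∧ ¬s = a·b on (0.7100, 0.2900) = 0.2059
  (s ∧ ¬s) ∧ q = a·b on (0.2059, 0.4000) = 0.0824
  → value = 0.0824
|0.0000 − 0.0824| = 0.082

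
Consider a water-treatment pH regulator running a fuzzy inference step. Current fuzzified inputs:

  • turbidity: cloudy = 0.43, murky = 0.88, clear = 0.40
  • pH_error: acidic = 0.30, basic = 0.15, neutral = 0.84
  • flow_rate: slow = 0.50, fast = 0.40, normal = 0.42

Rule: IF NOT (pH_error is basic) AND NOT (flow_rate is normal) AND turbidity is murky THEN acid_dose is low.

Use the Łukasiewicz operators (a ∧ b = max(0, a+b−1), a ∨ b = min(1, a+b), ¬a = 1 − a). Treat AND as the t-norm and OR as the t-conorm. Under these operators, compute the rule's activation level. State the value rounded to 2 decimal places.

0.31

firing strength: ¬basic=1−0.15=0.85, ¬normal=1−0.42=0.58, murky=0.88; AND[max(0, a+b−1)] → w = 0.31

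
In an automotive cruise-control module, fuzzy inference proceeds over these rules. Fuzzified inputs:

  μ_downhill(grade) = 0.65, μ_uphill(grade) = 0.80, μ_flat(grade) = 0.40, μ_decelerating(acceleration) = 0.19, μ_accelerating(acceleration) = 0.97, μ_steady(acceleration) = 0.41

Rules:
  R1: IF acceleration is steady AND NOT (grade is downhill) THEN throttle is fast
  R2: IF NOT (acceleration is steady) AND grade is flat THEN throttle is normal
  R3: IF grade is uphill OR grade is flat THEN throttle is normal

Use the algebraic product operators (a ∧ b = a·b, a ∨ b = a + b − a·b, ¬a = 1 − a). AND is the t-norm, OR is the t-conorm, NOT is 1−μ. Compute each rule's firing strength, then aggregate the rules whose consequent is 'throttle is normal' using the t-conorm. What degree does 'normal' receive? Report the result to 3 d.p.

0.908

R1: steady=0.41, ¬downhill=1−0.65=0.35; AND[a·b] → w = 0.1435
R2: ¬steady=1−0.41=0.59, flat=0.40; AND[a·b] → w = 0.2360
R3: uphill=0.80, flat=0.40; OR[a + b − a·b] → w = 0.8800
Rules with consequent 'normal': {R2, R3} → strengths 0.2360, 0.8800
Aggregate via t-conorm [a + b − a·b]: 0.9083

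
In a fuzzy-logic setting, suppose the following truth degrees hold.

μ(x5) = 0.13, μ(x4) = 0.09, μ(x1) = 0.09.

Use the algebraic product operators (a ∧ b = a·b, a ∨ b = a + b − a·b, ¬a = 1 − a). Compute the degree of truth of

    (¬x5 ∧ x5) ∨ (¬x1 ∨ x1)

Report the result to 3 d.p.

¬x5 = 1 − 0.1300 = 0.8700
¬x5 ∧ x5 = a·b on (0.8700, 0.1300) = 0.1131
¬x1 = 1 − 0.0900 = 0.9100
¬x1 ∨ x1 = a + b − a·b on (0.9100, 0.0900) = 0.9181
(¬x5 ∧ x5) ∨ (¬x1 ∨ x1) = a + b − a·b on (0.1131, 0.9181) = 0.9274

0.927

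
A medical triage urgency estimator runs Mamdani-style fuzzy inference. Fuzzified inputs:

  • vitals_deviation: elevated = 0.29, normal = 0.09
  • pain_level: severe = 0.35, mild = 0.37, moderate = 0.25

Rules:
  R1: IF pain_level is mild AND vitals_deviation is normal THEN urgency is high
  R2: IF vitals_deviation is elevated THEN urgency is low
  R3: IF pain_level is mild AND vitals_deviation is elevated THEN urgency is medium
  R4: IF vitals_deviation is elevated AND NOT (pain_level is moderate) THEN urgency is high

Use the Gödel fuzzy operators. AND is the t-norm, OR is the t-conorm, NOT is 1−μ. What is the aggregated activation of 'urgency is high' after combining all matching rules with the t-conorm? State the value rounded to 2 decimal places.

0.29

R1: mild=0.37, normal=0.09; AND[min(a, b)] → w = 0.09
R2: elevated=0.29 → w = 0.29
R3: mild=0.37, elevated=0.29; AND[min(a, b)] → w = 0.29
R4: elevated=0.29, ¬moderate=1−0.25=0.75; AND[min(a, b)] → w = 0.29
Rules with consequent 'high': {R1, R4} → strengths 0.09, 0.29
Aggregate via t-conorm [max(a, b)]: 0.29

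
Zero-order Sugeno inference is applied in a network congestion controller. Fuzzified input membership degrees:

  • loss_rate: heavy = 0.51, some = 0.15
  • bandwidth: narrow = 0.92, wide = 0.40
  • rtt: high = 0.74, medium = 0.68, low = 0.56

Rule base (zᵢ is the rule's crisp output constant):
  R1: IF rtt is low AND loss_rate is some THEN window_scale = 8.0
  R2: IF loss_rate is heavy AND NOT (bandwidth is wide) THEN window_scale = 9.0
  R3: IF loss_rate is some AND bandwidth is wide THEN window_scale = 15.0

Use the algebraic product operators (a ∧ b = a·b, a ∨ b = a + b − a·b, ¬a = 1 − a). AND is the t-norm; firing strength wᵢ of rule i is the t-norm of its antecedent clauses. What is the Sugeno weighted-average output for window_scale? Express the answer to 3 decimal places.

9.613

R1 (z=8.0): low=0.56, some=0.15; AND[a·b] → w = 0.0840
R2 (z=9.0): heavy=0.51, ¬wide=1−0.40=0.60; AND[a·b] → w = 0.3060
R3 (z=15.0): some=0.15, wide=0.40; AND[a·b] → w = 0.0600
Weighted average = (0.0840·8.0 + 0.3060·9.0 + 0.0600·15.0) / (0.0840 + 0.3060 + 0.0600)
  = 4.3260 / 0.4500 = 9.613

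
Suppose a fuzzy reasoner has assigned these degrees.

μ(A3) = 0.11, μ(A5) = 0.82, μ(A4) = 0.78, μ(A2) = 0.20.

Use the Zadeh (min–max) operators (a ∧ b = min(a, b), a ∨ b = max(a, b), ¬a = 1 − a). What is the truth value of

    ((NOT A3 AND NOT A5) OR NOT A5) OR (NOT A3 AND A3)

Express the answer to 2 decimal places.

NOT A3 = 1 − 0.11 = 0.89
NOT A5 = 1 − 0.82 = 0.18
NOT A3 AND NOT A5 = min(a, b) on (0.89, 0.18) = 0.18
NOT A5 = 1 − 0.82 = 0.18
(NOT A3 AND NOT A5) OR NOT A5 = max(a, b) on (0.18, 0.18) = 0.18
NOT A3 = 1 − 0.11 = 0.89
NOT A3 AND A3 = min(a, b) on (0.89, 0.11) = 0.11
((NOT A3 AND NOT A5) OR NOT A5) OR (NOT A3 AND A3) = max(a, b) on (0.18, 0.11) = 0.18

0.18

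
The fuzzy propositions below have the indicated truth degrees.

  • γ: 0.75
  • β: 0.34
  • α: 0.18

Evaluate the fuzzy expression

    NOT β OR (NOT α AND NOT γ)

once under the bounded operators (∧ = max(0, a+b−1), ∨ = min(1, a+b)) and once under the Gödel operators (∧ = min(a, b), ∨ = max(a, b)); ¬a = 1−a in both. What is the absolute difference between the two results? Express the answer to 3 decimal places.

0.070

Under bounded:
  NOT β = 1 − 0.34 = 0.66
  NOT α = 1 − 0.18 = 0.82
  NOT γ = 1 − 0.75 = 0.25
  NOT α AND NOT γ = max(0, a+b−1) on (0.82, 0.25) = 0.07
  NOT β OR (NOT α AND NOT γ) = min(1, a+b) on (0.66, 0.07) = 0.73
  → value = 0.7300
Under Gödel:
  NOT β = 1 − 0.34 = 0.66
  NOT α = 1 − 0.18 = 0.82
  NOT γ = 1 − 0.75 = 0.25
  NOT α AND NOT γ = min(a, b) on (0.82, 0.25) = 0.25
  NOT β OR (NOT α AND NOT γ) = max(a, b) on (0.66, 0.25) = 0.66
  → value = 0.6600
|0.7300 − 0.6600| = 0.070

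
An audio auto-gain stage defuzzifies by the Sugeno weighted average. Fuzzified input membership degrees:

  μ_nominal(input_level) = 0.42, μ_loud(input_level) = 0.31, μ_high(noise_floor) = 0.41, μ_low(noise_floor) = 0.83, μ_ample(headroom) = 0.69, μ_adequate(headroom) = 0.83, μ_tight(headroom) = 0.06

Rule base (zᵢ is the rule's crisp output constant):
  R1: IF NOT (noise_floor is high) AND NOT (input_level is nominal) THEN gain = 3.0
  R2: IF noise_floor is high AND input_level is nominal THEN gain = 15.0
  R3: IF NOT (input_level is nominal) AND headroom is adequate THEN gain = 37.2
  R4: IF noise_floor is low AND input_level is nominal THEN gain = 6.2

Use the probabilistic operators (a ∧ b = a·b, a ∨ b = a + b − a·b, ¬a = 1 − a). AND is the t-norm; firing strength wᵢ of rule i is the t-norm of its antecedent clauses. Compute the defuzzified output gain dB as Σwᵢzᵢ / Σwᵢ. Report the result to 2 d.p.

R1 (z=3.0): ¬high=1−0.41=0.59, ¬nominal=1−0.42=0.58; AND[a·b] → w = 0.3422
R2 (z=15.0): high=0.41, nominal=0.42; AND[a·b] → w = 0.1722
R3 (z=37.2): ¬nominal=1−0.42=0.58, adequate=0.83; AND[a·b] → w = 0.4814
R4 (z=6.2): low=0.83, nominal=0.42; AND[a·b] → w = 0.3486
Weighted average = (0.3422·3.0 + 0.1722·15.0 + 0.4814·37.2 + 0.3486·6.2) / (0.3422 + 0.1722 + 0.4814 + 0.3486)
  = 23.6790 / 1.3444 = 17.61

17.61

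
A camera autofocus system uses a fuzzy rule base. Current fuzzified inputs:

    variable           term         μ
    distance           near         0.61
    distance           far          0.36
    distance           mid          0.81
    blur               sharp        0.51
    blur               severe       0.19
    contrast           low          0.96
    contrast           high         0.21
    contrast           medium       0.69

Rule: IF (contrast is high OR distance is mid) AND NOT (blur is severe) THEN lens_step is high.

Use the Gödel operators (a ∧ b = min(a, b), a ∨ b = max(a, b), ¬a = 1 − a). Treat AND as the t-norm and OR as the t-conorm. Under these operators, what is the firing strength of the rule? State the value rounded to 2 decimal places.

firing strength: (high=0.21 OR mid=0.81) = 0.81; AND[min(a, b)] with ¬severe=1−0.19=0.81 → w = 0.81

0.81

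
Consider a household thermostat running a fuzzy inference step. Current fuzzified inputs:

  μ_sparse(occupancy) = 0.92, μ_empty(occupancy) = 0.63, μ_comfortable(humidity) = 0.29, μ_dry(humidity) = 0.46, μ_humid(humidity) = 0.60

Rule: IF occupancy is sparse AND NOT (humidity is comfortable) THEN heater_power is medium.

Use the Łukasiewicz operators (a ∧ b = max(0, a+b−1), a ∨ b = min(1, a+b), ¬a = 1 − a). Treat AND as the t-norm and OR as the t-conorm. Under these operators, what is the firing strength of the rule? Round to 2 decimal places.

firing strength: sparse=0.92, ¬comfortable=1−0.29=0.71; AND[max(0, a+b−1)] → w = 0.63

0.63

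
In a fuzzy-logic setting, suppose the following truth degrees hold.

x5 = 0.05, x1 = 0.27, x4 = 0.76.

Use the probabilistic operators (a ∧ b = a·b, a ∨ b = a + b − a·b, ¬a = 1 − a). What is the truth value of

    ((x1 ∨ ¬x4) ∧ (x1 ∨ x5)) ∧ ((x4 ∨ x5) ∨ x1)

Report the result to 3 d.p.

0.114

¬x4 = 1 − 0.7600 = 0.2400
x1 ∨ ¬x4 = a + b − a·b on (0.2700, 0.2400) = 0.4452
x1 ∨ x5 = a + b − a·b on (0.2700, 0.0500) = 0.3065
(x1 ∨ ¬x4) ∧ (x1 ∨ x5) = a·b on (0.4452, 0.3065) = 0.1365
x4 ∨ x5 = a + b − a·b on (0.7600, 0.0500) = 0.7720
(x4 ∨ x5) ∨ x1 = a + b − a·b on (0.7720, 0.2700) = 0.8336
((x1 ∨ ¬x4) ∧ (x1 ∨ x5)) ∧ ((x4 ∨ x5) ∨ x1) = a·b on (0.1365, 0.8336) = 0.1137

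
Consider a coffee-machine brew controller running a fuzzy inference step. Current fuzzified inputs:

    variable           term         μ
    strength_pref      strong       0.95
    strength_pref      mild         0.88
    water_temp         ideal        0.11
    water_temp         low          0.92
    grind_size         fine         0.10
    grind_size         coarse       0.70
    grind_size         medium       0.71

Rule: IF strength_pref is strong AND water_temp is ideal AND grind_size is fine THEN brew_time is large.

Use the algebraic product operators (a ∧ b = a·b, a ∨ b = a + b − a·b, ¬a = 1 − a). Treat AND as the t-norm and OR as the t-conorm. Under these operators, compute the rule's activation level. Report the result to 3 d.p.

0.010

firing strength: strong=0.95, ideal=0.11, fine=0.10; AND[a·b] → w = 0.0105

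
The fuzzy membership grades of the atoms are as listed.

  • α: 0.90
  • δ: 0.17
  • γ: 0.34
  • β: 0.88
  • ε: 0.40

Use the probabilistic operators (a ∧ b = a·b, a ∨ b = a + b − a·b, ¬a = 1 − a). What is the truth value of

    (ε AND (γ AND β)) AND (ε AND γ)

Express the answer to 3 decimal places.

γ AND β = a·b on (0.3400, 0.8800) = 0.2992
ε AND (γ AND β) = a·b on (0.4000, 0.2992) = 0.1197
ε AND γ = a·b on (0.4000, 0.3400) = 0.1360
(ε AND (γ AND β)) AND (ε AND γ) = a·b on (0.1197, 0.1360) = 0.0163

0.016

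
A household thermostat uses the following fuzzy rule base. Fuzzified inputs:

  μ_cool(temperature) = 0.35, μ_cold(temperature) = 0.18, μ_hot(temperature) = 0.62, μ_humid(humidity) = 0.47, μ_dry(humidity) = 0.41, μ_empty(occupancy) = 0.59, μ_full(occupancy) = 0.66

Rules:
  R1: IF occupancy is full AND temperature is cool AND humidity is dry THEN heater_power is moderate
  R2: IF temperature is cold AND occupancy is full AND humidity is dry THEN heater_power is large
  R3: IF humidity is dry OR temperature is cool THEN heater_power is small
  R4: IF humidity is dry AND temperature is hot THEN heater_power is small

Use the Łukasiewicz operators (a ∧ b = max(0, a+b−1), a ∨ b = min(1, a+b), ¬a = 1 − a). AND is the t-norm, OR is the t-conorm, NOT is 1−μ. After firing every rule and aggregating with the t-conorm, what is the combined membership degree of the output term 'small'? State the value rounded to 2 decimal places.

0.79

R1: full=0.66, cool=0.35, dry=0.41; AND[max(0, a+b−1)] → w = 0.00
R2: cold=0.18, full=0.66, dry=0.41; AND[max(0, a+b−1)] → w = 0.00
R3: dry=0.41, cool=0.35; OR[min(1, a+b)] → w = 0.76
R4: dry=0.41, hot=0.62; AND[max(0, a+b−1)] → w = 0.03
Rules with consequent 'small': {R3, R4} → strengths 0.76, 0.03
Aggregate via t-conorm [min(1, a+b)]: 0.79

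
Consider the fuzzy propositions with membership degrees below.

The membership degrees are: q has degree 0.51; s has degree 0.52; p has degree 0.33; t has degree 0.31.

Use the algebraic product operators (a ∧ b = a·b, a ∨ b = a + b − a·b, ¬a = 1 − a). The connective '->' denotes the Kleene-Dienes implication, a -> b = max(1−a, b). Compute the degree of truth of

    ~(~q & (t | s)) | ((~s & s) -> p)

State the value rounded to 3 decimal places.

0.918

~q = 1 − 0.5100 = 0.4900
t | s = a + b − a·b on (0.3100, 0.5200) = 0.6688
~q & (t | s) = a·b on (0.4900, 0.6688) = 0.3277
~(~q & (t | s)) = 1 − 0.3277 = 0.6723
~s = 1 − 0.5200 = 0.4800
~s & s = a·b on (0.4800, 0.5200) = 0.2496
(~s & s) -> p  [Kleene-Dienes: max(1−a, b)] with a=0.2496, b=0.3300 → 0.7504
~(~q & (t | s)) | ((~s & s) -> p) = a + b − a·b on (0.6723, 0.7504) = 0.9182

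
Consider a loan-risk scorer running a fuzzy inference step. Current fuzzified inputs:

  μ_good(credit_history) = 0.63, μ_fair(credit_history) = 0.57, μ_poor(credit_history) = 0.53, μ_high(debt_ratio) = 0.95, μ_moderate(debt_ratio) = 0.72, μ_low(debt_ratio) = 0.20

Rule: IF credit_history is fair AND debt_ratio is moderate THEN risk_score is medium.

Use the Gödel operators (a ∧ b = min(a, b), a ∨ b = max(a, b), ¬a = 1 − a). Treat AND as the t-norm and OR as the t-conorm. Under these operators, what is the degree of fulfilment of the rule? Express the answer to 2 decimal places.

firing strength: fair=0.57, moderate=0.72; AND[min(a, b)] → w = 0.57

0.57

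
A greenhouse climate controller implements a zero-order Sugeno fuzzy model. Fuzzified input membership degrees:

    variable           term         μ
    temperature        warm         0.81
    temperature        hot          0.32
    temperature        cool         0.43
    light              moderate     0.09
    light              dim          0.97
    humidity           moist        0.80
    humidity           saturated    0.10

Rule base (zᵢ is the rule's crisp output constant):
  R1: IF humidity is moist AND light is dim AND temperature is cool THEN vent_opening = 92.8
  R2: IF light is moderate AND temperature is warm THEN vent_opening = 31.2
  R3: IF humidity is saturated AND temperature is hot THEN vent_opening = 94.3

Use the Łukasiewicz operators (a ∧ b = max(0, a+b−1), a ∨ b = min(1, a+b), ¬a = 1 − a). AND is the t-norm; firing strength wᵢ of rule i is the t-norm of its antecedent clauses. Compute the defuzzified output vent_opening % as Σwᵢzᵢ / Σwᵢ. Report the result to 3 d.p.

R1 (z=92.8): moist=0.80, dim=0.97, cool=0.43; AND[max(0, a+b−1)] → w = 0.20
R2 (z=31.2): moderate=0.09, warm=0.81; AND[max(0, a+b−1)] → w = 0.00
R3 (z=94.3): saturated=0.10, hot=0.32; AND[max(0, a+b−1)] → w = 0.00
Weighted average = (0.20·92.8 + 0.00·31.2 + 0.00·94.3) / (0.20 + 0.00 + 0.00)
  = 18.5600 / 0.2000 = 92.800

92.800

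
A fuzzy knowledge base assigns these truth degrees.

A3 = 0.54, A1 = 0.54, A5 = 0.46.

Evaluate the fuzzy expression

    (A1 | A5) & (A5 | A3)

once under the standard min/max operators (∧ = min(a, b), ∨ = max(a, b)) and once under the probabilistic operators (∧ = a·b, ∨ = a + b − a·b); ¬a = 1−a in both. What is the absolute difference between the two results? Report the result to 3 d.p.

0.025

Under standard min/max:
  A1 | A5 = max(a, b) on (0.54, 0.46) = 0.54
  A5 | A3 = max(a, b) on (0.46, 0.54) = 0.54
  (A1 | A5) & (A5 | A3) = min(a, b) on (0.54, 0.54) = 0.54
  → value = 0.5400
Under probabilistic:
  A1 | A5 = a + b − a·b on (0.5400, 0.4600) = 0.7516
  A5 | A3 = a + b − a·b on (0.4600, 0.5400) = 0.7516
  (A1 | A5) & (A5 | A3) = a·b on (0.7516, 0.7516) = 0.5649
  → value = 0.5649
|0.5400 − 0.5649| = 0.025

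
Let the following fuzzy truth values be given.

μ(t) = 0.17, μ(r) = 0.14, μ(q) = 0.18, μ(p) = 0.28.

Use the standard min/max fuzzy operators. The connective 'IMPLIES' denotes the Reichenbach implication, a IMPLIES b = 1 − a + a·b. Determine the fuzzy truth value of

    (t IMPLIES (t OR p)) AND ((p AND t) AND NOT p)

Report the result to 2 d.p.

0.17

t OR p = max(a, b) on (0.17, 0.28) = 0.28
t IMPLIES (t OR p)  [Reichenbach: 1 − a + a·b] with a=0.17, b=0.28 → 0.88
p AND t = min(a, b) on (0.28, 0.17) = 0.17
NOT p = 1 − 0.28 = 0.72
(p AND t) AND NOT p = min(a, b) on (0.17, 0.72) = 0.17
(t IMPLIES (t OR p)) AND ((p AND t) AND NOT p) = min(a, b) on (0.88, 0.17) = 0.17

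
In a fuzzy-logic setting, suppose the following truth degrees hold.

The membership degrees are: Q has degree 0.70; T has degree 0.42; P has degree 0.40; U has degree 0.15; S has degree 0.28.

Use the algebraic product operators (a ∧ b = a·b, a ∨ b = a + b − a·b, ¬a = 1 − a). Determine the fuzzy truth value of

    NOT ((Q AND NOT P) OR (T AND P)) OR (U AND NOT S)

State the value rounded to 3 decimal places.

NOT P = 1 − 0.4000 = 0.6000
Q AND NOT P = a·b on (0.7000, 0.6000) = 0.4200
T AND P = a·b on (0.4200, 0.4000) = 0.1680
(Q AND NOT P) OR (T AND P) = a + b − a·b on (0.4200, 0.1680) = 0.5174
NOT ((Q AND NOT P) OR (T AND P)) = 1 − 0.5174 = 0.4826
NOT S = 1 − 0.2800 = 0.7200
U AND NOT S = a·b on (0.1500, 0.7200) = 0.1080
NOT ((Q AND NOT P) OR (T AND P)) OR (U AND NOT S) = a + b − a·b on (0.4826, 0.1080) = 0.5384

0.538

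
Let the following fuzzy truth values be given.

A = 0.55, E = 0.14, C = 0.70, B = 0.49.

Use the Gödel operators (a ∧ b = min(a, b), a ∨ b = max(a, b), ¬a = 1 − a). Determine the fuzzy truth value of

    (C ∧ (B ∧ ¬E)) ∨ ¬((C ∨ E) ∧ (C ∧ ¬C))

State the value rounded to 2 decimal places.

0.70

¬E = 1 − 0.14 = 0.86
B ∧ ¬E = min(a, b) on (0.49, 0.86) = 0.49
C ∧ (B ∧ ¬E) = min(a, b) on (0.70, 0.49) = 0.49
C ∨ E = max(a, b) on (0.70, 0.14) = 0.70
¬C = 1 − 0.70 = 0.30
C ∧ ¬C = min(a, b) on (0.70, 0.30) = 0.30
(C ∨ E) ∧ (C ∧ ¬C) = min(a, b) on (0.70, 0.30) = 0.30
¬((C ∨ E) ∧ (C ∧ ¬C)) = 1 − 0.30 = 0.70
(C ∧ (B ∧ ¬E)) ∨ ¬((C ∨ E) ∧ (C ∧ ¬C)) = max(a, b) on (0.49, 0.70) = 0.70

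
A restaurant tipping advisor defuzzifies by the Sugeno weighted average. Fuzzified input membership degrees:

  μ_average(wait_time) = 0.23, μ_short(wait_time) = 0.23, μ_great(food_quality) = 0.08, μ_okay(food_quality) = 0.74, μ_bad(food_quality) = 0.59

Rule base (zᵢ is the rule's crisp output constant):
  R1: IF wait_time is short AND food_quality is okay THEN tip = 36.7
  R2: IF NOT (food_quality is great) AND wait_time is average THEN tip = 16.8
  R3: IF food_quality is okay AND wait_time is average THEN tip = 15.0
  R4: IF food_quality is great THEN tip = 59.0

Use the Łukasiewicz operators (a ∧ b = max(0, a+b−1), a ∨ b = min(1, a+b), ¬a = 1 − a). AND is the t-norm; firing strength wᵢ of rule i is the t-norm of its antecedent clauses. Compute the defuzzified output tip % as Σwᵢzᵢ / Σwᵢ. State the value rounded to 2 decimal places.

31.48

R1 (z=36.7): short=0.23, okay=0.74; AND[max(0, a+b−1)] → w = 0.00
R2 (z=16.8): ¬great=1−0.08=0.92, average=0.23; AND[max(0, a+b−1)] → w = 0.15
R3 (z=15.0): okay=0.74, average=0.23; AND[max(0, a+b−1)] → w = 0.00
R4 (z=59.0): great=0.08 → w = 0.08
Weighted average = (0.00·36.7 + 0.15·16.8 + 0.00·15.0 + 0.08·59.0) / (0.00 + 0.15 + 0.00 + 0.08)
  = 7.2400 / 0.2300 = 31.48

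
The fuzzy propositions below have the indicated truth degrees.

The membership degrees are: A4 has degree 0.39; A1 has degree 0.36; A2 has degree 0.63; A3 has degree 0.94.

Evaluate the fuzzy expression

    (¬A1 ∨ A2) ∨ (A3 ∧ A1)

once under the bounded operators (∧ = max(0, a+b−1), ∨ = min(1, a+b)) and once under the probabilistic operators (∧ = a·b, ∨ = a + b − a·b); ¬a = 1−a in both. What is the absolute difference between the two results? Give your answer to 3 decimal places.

Under bounded:
  ¬A1 = 1 − 0.36 = 0.64
  ¬A1 ∨ A2 = min(1, a+b) on (0.64, 0.63) = 1.00
  A3 ∧ A1 = max(0, a+b−1) on (0.94, 0.36) = 0.30
  (¬A1 ∨ A2) ∨ (A3 ∧ A1) = min(1, a+b) on (1.00, 0.30) = 1.00
  → value = 1.0000
Under probabilistic:
  ¬A1 = 1 − 0.3600 = 0.6400
  ¬A1 ∨ A2 = a + b − a·b on (0.6400, 0.6300) = 0.8668
  A3 ∧ A1 = a·b on (0.9400, 0.3600) = 0.3384
  (¬A1 ∨ A2) ∨ (A3 ∧ A1) = a + b − a·b on (0.8668, 0.3384) = 0.9119
  → value = 0.9119
|1.0000 − 0.9119| = 0.088

0.088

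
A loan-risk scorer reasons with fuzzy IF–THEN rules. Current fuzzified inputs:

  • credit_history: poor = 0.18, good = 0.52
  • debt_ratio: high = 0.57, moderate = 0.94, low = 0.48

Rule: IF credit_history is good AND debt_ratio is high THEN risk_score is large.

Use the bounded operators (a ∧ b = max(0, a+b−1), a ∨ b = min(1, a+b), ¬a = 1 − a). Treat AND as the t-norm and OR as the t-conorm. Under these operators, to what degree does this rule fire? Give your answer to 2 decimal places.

0.09

firing strength: good=0.52, high=0.57; AND[max(0, a+b−1)] → w = 0.09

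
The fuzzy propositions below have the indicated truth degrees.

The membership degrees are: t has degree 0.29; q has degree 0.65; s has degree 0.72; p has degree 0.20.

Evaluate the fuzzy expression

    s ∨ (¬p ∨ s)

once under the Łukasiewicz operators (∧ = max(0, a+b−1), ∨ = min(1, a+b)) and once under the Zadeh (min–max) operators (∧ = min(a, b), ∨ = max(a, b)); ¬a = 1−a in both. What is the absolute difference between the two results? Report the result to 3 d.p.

0.200

Under Łukasiewicz:
  ¬p = 1 − 0.20 = 0.80
  ¬p ∨ s = min(1, a+b) on (0.80, 0.72) = 1.00
  s ∨ (¬p ∨ s) = min(1, a+b) on (0.72, 1.00) = 1.00
  → value = 1.0000
Under Zadeh (min–max):
  ¬p = 1 − 0.20 = 0.80
  ¬p ∨ s = max(a, b) on (0.80, 0.72) = 0.80
  s ∨ (¬p ∨ s) = max(a, b) on (0.72, 0.80) = 0.80
  → value = 0.8000
|1.0000 − 0.8000| = 0.200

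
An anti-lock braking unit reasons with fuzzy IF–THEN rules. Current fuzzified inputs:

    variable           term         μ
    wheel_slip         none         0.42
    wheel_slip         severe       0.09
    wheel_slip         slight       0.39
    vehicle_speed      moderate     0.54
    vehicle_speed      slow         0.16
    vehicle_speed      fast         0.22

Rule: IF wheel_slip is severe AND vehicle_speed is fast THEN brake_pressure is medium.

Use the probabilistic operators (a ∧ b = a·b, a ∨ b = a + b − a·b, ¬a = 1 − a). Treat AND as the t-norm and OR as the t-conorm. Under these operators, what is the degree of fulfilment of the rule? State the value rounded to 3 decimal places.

firing strength: severe=0.09, fast=0.22; AND[a·b] → w = 0.0198

0.020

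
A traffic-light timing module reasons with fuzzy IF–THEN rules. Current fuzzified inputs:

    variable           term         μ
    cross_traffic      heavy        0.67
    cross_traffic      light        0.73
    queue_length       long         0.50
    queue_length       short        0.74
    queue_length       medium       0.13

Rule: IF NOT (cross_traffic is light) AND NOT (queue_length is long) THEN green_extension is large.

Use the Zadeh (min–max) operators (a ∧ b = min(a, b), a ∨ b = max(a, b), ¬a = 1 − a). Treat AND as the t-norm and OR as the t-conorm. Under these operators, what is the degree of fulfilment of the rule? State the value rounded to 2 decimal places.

firing strength: ¬light=1−0.73=0.27, ¬long=1−0.50=0.50; AND[min(a, b)] → w = 0.27

0.27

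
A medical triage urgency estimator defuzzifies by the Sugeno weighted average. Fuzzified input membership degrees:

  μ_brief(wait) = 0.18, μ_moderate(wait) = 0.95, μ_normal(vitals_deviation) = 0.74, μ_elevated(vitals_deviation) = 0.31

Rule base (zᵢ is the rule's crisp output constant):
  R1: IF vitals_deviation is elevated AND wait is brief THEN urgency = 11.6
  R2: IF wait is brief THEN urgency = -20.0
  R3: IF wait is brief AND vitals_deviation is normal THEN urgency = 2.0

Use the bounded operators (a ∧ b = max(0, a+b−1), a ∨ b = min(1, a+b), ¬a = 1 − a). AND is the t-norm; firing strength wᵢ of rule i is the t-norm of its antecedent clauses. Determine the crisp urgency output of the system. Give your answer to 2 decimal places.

-20.00

R1 (z=11.6): elevated=0.31, brief=0.18; AND[max(0, a+b−1)] → w = 0.00
R2 (z=-20.0): brief=0.18 → w = 0.18
R3 (z=2.0): brief=0.18, normal=0.74; AND[max(0, a+b−1)] → w = 0.00
Weighted average = (0.00·11.6 + 0.18·-20.0 + 0.00·2.0) / (0.00 + 0.18 + 0.00)
  = -3.6000 / 0.1800 = -20.00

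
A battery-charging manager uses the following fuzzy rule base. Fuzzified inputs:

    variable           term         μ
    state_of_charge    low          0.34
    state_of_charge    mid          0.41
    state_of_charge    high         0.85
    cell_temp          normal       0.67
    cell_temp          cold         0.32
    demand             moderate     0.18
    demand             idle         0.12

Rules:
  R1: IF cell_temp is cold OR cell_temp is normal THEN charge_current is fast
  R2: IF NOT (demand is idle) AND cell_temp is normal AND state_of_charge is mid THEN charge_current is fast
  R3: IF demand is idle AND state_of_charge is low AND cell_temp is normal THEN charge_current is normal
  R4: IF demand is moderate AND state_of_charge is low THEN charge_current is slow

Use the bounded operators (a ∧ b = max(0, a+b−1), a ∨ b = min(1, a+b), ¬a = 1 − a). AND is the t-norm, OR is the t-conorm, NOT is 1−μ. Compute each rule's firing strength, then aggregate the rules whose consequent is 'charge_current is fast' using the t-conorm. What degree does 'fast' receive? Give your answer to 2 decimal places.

0.99

R1: cold=0.32, normal=0.67; OR[min(1, a+b)] → w = 0.99
R2: ¬idle=1−0.12=0.88, normal=0.67, mid=0.41; AND[max(0, a+b−1)] → w = 0.00
R3: idle=0.12, low=0.34, normal=0.67; AND[max(0, a+b−1)] → w = 0.00
R4: moderate=0.18, low=0.34; AND[max(0, a+b−1)] → w = 0.00
Rules with consequent 'fast': {R1, R2} → strengths 0.99, 0.00
Aggregate via t-conorm [min(1, a+b)]: 0.99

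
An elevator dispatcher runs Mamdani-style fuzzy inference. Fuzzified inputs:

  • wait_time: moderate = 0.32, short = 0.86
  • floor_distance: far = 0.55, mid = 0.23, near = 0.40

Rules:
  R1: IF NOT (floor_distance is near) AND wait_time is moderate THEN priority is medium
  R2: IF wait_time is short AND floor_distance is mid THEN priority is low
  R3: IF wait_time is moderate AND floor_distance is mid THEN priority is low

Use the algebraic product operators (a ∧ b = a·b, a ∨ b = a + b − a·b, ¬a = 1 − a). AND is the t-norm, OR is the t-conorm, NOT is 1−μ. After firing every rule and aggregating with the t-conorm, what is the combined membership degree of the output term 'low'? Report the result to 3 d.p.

0.257

R1: ¬near=1−0.40=0.60, moderate=0.32; AND[a·b] → w = 0.1920
R2: short=0.86, mid=0.23; AND[a·b] → w = 0.1978
R3: moderate=0.32, mid=0.23; AND[a·b] → w = 0.0736
Rules with consequent 'low': {R2, R3} → strengths 0.1978, 0.0736
Aggregate via t-conorm [a + b − a·b]: 0.2568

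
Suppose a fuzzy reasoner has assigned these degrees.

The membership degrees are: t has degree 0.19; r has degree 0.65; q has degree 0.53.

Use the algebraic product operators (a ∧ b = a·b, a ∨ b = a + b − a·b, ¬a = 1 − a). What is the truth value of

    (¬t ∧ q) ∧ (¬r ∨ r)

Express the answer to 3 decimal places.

0.332

¬t = 1 − 0.1900 = 0.8100
¬t ∧ q = a·b on (0.8100, 0.5300) = 0.4293
¬r = 1 − 0.6500 = 0.3500
¬r ∨ r = a + b − a·b on (0.3500, 0.6500) = 0.7725
(¬t ∧ q) ∧ (¬r ∨ r) = a·b on (0.4293, 0.7725) = 0.3316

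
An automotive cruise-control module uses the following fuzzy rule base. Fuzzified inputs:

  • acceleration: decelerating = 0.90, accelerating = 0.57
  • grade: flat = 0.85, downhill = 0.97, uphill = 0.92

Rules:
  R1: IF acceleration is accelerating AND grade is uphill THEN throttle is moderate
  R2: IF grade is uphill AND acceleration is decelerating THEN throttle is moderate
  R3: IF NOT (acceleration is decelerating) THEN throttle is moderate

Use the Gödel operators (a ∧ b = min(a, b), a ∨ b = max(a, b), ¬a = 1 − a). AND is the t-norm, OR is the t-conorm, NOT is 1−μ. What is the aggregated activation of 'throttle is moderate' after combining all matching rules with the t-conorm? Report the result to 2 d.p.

0.90

R1: accelerating=0.57, uphill=0.92; AND[min(a, b)] → w = 0.57
R2: uphill=0.92, decelerating=0.90; AND[min(a, b)] → w = 0.90
R3: ¬decelerating=1−0.90=0.10 → w = 0.10
Rules with consequent 'moderate': {R1, R2, R3} → strengths 0.57, 0.90, 0.10
Aggregate via t-conorm [max(a, b)]: 0.90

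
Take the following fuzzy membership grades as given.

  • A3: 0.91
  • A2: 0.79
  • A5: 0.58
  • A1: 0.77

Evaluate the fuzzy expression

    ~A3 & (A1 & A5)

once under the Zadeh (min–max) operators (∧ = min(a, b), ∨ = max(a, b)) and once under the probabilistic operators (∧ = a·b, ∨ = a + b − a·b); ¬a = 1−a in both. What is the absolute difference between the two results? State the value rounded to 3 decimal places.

Under Zadeh (min–max):
  ~A3 = 1 − 0.91 = 0.09
  A1 & A5 = min(a, b) on (0.77, 0.58) = 0.58
  ~A3 & (A1 & A5) = min(a, b) on (0.09, 0.58) = 0.09
  → value = 0.0900
Under probabilistic:
  ~A3 = 1 − 0.9100 = 0.0900
  A1 & A5 = a·b on (0.7700, 0.5800) = 0.4466
  ~A3 & (A1 & A5) = a·b on (0.0900, 0.4466) = 0.0402
  → value = 0.0402
|0.0900 − 0.0402| = 0.050

0.050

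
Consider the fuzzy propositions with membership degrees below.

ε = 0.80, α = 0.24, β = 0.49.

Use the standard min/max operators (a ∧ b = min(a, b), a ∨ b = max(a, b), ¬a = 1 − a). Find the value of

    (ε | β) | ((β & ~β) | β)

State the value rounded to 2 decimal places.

0.80

ε | β = max(a, b) on (0.80, 0.49) = 0.80
~β = 1 − 0.49 = 0.51
β & ~β = min(a, b) on (0.49, 0.51) = 0.49
(β & ~β) | β = max(a, b) on (0.49, 0.49) = 0.49
(ε | β) | ((β & ~β) | β) = max(a, b) on (0.80, 0.49) = 0.80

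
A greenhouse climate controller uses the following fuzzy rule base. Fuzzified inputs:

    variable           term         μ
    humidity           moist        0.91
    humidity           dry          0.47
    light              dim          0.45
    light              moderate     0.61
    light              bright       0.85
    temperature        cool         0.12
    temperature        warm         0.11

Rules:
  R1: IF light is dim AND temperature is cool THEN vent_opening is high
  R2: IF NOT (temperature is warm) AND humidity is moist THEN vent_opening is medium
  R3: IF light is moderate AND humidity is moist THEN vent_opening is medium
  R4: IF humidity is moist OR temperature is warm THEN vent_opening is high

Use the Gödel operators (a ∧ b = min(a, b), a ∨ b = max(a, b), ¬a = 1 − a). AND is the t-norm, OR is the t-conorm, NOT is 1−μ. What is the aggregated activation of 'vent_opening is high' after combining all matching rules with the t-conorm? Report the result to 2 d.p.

R1: dim=0.45, cool=0.12; AND[min(a, b)] → w = 0.12
R2: ¬warm=1−0.11=0.89, moist=0.91; AND[min(a, b)] → w = 0.89
R3: moderate=0.61, moist=0.91; AND[min(a, b)] → w = 0.61
R4: moist=0.91, warm=0.11; OR[max(a, b)] → w = 0.91
Rules with consequent 'high': {R1, R4} → strengths 0.12, 0.91
Aggregate via t-conorm [max(a, b)]: 0.91

0.91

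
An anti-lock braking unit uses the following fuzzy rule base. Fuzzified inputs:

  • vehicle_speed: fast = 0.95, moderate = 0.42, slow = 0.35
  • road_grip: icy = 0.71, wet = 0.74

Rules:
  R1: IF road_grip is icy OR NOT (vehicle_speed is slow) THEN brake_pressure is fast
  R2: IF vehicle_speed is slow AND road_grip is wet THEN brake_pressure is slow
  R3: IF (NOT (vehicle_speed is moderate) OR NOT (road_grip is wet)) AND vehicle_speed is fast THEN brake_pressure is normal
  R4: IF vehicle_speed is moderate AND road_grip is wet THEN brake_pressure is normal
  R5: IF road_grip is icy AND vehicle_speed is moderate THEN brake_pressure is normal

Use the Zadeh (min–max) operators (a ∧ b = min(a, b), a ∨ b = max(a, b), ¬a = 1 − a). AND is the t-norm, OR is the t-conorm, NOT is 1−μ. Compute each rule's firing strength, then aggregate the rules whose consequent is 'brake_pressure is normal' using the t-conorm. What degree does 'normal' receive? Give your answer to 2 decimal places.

R1: icy=0.71, ¬slow=1−0.35=0.65; OR[max(a, b)] → w = 0.71
R2: slow=0.35, wet=0.74; AND[min(a, b)] → w = 0.35
R3: (¬moderate=1−0.42=0.58 OR ¬wet=1−0.74=0.26) = 0.58; AND[min(a, b)] with fast=0.95 → w = 0.58
R4: moderate=0.42, wet=0.74; AND[min(a, b)] → w = 0.42
R5: icy=0.71, moderate=0.42; AND[min(a, b)] → w = 0.42
Rules with consequent 'normal': {R3, R4, R5} → strengths 0.58, 0.42, 0.42
Aggregate via t-conorm [max(a, b)]: 0.58

0.58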